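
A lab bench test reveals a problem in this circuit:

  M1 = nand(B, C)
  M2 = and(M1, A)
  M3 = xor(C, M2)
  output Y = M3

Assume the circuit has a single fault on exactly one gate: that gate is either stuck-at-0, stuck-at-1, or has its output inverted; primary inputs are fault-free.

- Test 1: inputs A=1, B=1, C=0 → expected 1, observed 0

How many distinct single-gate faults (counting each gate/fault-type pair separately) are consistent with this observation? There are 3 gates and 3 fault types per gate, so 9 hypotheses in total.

6

Fault-free: M1=1, M2=1, M3=1 → 1. Observed 0.
  M1 stuck-at-0: output 0 ✓
  M1 stuck-at-1: output 1 ✗
  M1 inverted output: output 0 ✓
  M2 stuck-at-0: output 0 ✓
  M2 stuck-at-1: output 1 ✗
  M2 inverted output: output 0 ✓
  M3 stuck-at-0: output 0 ✓
  M3 stuck-at-1: output 1 ✗
  M3 inverted output: output 0 ✓
Consistent faults: {M1 stuck-at-0, M1 inverted output, M2 stuck-at-0, M2 inverted output, M3 stuck-at-0, M3 inverted output} — 6 in all.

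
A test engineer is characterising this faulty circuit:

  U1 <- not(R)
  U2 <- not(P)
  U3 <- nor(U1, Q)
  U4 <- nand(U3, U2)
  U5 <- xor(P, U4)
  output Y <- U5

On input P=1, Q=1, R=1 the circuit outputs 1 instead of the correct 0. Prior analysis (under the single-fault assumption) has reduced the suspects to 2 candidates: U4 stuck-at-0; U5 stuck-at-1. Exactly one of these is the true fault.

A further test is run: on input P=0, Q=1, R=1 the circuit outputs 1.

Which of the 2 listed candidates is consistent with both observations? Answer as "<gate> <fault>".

U5 stuck-at-1

Evaluate each candidate on input P=0, Q=1, R=1:
  U4 stuck-at-0: U1=0, U2=1, U3=0, U4=0 [stuck-at-0], U5=0 → 0 — eliminated
  U5 stuck-at-1: U1=0, U2=1, U3=0, U4=1, U5=1 [stuck-at-1] → 1 — matches
Only U5 stuck-at-1 reproduces the observed 1.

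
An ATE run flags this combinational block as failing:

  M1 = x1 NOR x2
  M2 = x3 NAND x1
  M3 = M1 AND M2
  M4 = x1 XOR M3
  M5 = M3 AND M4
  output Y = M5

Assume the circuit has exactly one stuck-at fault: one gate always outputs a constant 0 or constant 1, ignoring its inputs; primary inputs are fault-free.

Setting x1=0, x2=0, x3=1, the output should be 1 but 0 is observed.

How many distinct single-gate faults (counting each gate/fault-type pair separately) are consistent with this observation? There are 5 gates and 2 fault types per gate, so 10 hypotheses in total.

Fault-free: M1=1, M2=1, M3=1, M4=1, M5=1 → 1. Observed 0.
  M1 stuck-at-0: output 0 ✓
  M1 stuck-at-1: output 1 ✗
  M2 stuck-at-0: output 0 ✓
  M2 stuck-at-1: output 1 ✗
  M3 stuck-at-0: output 0 ✓
  M3 stuck-at-1: output 1 ✗
  M4 stuck-at-0: output 0 ✓
  M4 stuck-at-1: output 1 ✗
  M5 stuck-at-0: output 0 ✓
  M5 stuck-at-1: output 1 ✗
Consistent faults: {M1 stuck-at-0, M2 stuck-at-0, M3 stuck-at-0, M4 stuck-at-0, M5 stuck-at-0} — 5 in all.

5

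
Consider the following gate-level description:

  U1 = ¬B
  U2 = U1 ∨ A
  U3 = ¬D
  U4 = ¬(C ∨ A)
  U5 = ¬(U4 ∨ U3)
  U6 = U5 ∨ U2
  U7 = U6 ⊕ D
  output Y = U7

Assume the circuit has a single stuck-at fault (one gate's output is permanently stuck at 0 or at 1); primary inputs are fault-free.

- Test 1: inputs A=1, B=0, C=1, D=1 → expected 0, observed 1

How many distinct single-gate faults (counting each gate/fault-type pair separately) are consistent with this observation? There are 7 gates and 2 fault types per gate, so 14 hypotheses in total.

2

Fault-free: U1=1, U2=1, U3=0, U4=0, U5=1, U6=1, U7=0 → 0. Observed 1.
  U1 stuck-at-0: output 0 ✗
  U1 stuck-at-1: output 0 ✗
  U2 stuck-at-0: output 0 ✗
  U2 stuck-at-1: output 0 ✗
  U3 stuck-at-0: output 0 ✗
  U3 stuck-at-1: output 0 ✗
  U4 stuck-at-0: output 0 ✗
  U4 stuck-at-1: output 0 ✗
  U5 stuck-at-0: output 0 ✗
  U5 stuck-at-1: output 0 ✗
  U6 stuck-at-0: output 1 ✓
  U6 stuck-at-1: output 0 ✗
  U7 stuck-at-0: output 0 ✗
  U7 stuck-at-1: output 1 ✓
Consistent faults: {U6 stuck-at-0, U7 stuck-at-1} — 2 in all.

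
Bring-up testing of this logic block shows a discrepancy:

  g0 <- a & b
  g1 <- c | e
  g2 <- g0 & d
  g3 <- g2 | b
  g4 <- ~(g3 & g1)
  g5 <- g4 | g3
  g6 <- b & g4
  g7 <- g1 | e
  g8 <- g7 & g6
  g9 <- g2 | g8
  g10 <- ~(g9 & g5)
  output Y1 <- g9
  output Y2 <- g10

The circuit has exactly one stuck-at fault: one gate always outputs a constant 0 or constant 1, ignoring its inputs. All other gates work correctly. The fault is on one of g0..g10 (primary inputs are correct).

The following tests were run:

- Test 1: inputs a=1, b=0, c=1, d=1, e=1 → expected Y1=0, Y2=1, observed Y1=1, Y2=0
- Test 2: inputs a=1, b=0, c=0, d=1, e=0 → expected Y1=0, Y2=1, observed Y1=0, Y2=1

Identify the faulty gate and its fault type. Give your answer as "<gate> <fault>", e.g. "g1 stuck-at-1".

g6 stuck-at-1

Fault-free values for test 1 (a=1, b=0, c=1, d=1, e=1): g0=0, g1=1, g2=0, g3=0, g4=1, g5=1, g6=0, g7=1, g8=0, g9=0, g10=1, giving Y1=0, Y2=1. Observed Y1=1, Y2=0.
Test 1: faults giving observed Y1=1, Y2=0 are {g0 stuck-at-1, g2 stuck-at-1, g6 stuck-at-1, g8 stuck-at-1, g9 stuck-at-1}.
Test 2 (a=1, b=0, c=0, d=1, e=0): fault-free g0=0, g1=0, g2=0, g3=0, g4=1, g5=1, g6=0, g7=0, g8=0, g9=0, g10=1 → Y1=0, Y2=1; observed Y1=0, Y2=1. Eliminates g0 stuck-at-1, g2 stuck-at-1, g8 stuck-at-1, g9 stuck-at-1.
Only g6 stuck-at-1 is consistent with every test.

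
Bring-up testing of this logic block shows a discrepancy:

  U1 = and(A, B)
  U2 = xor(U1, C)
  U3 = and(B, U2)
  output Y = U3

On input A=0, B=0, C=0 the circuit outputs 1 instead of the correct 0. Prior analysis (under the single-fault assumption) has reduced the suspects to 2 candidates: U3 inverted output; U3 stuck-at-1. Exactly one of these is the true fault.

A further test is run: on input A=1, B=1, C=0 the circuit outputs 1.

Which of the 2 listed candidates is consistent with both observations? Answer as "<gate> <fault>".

U3 stuck-at-1

Evaluate each candidate on input A=1, B=1, C=0:
  U3 inverted output: U1=1, U2=1, U3=0 [inverted output] → 0 — eliminated
  U3 stuck-at-1: U1=1, U2=1, U3=1 [stuck-at-1] → 1 — matches
Only U3 stuck-at-1 reproduces the observed 1.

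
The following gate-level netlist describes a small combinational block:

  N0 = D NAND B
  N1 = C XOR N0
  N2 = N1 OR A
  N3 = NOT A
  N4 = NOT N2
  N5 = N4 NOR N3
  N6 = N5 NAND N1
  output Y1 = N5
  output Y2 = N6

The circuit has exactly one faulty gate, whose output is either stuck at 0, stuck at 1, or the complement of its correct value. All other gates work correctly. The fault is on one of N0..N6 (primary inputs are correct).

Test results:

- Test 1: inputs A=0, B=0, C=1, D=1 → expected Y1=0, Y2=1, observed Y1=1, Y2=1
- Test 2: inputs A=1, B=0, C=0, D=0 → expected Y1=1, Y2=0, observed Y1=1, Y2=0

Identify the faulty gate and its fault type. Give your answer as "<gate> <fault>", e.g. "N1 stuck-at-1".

Fault-free values for test 1 (A=0, B=0, C=1, D=1): N0=1, N1=0, N2=0, N3=1, N4=1, N5=0, N6=1, giving Y1=0, Y2=1. Observed Y1=1, Y2=1.
Test 1: faults giving observed Y1=1, Y2=1 are {N5 stuck-at-1, N5 inverted output}.
Test 2 (A=1, B=0, C=0, D=0): fault-free N0=1, N1=1, N2=1, N3=0, N4=0, N5=1, N6=0 → Y1=1, Y2=0; observed Y1=1, Y2=0. Eliminates N5 inverted output.
Only N5 stuck-at-1 is consistent with every test.

N5 stuck-at-1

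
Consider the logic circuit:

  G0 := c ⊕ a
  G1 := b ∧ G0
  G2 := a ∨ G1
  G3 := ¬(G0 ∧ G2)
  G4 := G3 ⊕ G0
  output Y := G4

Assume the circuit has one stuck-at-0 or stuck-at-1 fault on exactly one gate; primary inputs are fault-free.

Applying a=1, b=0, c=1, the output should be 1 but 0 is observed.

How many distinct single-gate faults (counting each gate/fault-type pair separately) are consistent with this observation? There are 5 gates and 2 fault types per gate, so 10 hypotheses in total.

Fault-free: G0=0, G1=0, G2=1, G3=1, G4=1 → 1. Observed 0.
  G0 stuck-at-0: output 1 ✗
  G0 stuck-at-1: output 1 ✗
  G1 stuck-at-0: output 1 ✗
  G1 stuck-at-1: output 1 ✗
  G2 stuck-at-0: output 1 ✗
  G2 stuck-at-1: output 1 ✗
  G3 stuck-at-0: output 0 ✓
  G3 stuck-at-1: output 1 ✗
  G4 stuck-at-0: output 0 ✓
  G4 stuck-at-1: output 1 ✗
Consistent faults: {G3 stuck-at-0, G4 stuck-at-0} — 2 in all.

2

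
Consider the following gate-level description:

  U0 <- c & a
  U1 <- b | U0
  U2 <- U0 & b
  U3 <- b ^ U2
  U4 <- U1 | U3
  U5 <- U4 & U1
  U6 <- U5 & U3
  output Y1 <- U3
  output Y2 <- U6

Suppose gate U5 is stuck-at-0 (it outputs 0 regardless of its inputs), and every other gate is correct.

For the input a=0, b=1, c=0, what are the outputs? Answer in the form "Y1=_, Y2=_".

Propagate with U5 forced: U0=0, U1=1, U2=0, U3=1, U4=1, U5=0 [stuck-at-0], U6=0.
So the outputs are Y1=1, Y2=0. (Without the fault they would be Y1=1, Y2=1.)

Y1=1, Y2=0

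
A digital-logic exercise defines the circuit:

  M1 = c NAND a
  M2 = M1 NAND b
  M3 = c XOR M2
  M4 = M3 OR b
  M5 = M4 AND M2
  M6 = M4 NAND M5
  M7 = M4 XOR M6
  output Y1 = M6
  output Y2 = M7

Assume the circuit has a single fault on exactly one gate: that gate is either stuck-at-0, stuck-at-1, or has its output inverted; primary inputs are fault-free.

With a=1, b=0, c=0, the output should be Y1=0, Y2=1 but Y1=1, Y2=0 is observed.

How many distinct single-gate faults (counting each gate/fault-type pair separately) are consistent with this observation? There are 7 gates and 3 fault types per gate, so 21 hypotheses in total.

Fault-free: M1=1, M2=1, M3=1, M4=1, M5=1, M6=0, M7=1 → Y1=0, Y2=1. Observed Y1=1, Y2=0.
  M1: none of the 3 fault types match ✗
  M2: none of the 3 fault types match ✗
  M3: none of the 3 fault types match ✗
  M4: none of the 3 fault types match ✗
  M5: stuck-at-0, inverted output ✓; others ✗
  M6: stuck-at-1, inverted output ✓; others ✗
  M7: none of the 3 fault types match ✗
Consistent faults: {M5 stuck-at-0, M5 inverted output, M6 stuck-at-1, M6 inverted output} — 4 in all.

4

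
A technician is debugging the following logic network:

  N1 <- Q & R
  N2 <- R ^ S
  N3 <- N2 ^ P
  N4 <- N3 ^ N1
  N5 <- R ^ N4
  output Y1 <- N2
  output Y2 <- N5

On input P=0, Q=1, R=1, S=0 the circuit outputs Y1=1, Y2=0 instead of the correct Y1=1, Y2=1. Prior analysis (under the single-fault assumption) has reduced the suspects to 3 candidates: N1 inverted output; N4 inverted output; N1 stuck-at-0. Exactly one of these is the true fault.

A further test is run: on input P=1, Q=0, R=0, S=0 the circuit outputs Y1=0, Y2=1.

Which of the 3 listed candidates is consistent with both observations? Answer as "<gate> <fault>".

Evaluate each candidate on input P=1, Q=0, R=0, S=0:
  N1 inverted output: N1=1 [inverted output], N2=0, N3=1, N4=0, N5=0 → Y1=0, Y2=0 — eliminated
  N4 inverted output: N1=0, N2=0, N3=1, N4=0 [inverted output], N5=0 → Y1=0, Y2=0 — eliminated
  N1 stuck-at-0: N1=0 [stuck-at-0], N2=0, N3=1, N4=1, N5=1 → Y1=0, Y2=1 — matches
Only N1 stuck-at-0 reproduces the observed Y1=0, Y2=1.

N1 stuck-at-0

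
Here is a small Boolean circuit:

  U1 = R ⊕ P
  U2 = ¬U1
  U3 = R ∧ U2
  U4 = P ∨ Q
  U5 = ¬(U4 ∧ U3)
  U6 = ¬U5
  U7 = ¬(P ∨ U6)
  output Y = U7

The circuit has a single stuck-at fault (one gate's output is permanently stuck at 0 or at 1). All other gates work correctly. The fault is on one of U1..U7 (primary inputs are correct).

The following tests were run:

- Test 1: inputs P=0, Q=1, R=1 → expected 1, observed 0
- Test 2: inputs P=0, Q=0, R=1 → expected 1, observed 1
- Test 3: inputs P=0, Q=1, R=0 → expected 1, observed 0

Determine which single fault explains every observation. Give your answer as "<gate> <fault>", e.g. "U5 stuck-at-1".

Fault-free values for test 1 (P=0, Q=1, R=1): U1=1, U2=0, U3=0, U4=1, U5=1, U6=0, U7=1, giving Y=1. Observed 0.
Test 1: faults giving observed 0 are {U1 stuck-at-0, U2 stuck-at-1, U3 stuck-at-1, U5 stuck-at-0, U6 stuck-at-1, U7 stuck-at-0}.
Test 2 (P=0, Q=0, R=1): fault-free U1=1, U2=0, U3=0, U4=0, U5=1, U6=0, U7=1 → 1; observed 1. Eliminates U5 stuck-at-0, U6 stuck-at-1, U7 stuck-at-0.
Test 3 (P=0, Q=1, R=0): fault-free U1=0, U2=1, U3=0, U4=1, U5=1, U6=0, U7=1 → 1; observed 0. Eliminates U1 stuck-at-0, U2 stuck-at-1.
Only U3 stuck-at-1 is consistent with every test.

U3 stuck-at-1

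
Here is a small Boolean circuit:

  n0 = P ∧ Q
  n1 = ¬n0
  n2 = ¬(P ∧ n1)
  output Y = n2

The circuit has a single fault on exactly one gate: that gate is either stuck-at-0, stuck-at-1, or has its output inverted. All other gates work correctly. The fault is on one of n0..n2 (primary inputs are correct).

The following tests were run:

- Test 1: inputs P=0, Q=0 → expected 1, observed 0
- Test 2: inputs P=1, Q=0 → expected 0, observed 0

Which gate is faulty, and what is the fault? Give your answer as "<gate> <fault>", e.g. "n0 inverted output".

n2 stuck-at-0

Fault-free values for test 1 (P=0, Q=0): n0=0, n1=1, n2=1, giving Y=1. Observed 0.
Test 1: faults giving observed 0 are {n2 stuck-at-0, n2 inverted output}.
Test 2 (P=1, Q=0): fault-free n0=0, n1=1, n2=0 → 0; observed 0. Eliminates n2 inverted output.
Only n2 stuck-at-0 is consistent with every test.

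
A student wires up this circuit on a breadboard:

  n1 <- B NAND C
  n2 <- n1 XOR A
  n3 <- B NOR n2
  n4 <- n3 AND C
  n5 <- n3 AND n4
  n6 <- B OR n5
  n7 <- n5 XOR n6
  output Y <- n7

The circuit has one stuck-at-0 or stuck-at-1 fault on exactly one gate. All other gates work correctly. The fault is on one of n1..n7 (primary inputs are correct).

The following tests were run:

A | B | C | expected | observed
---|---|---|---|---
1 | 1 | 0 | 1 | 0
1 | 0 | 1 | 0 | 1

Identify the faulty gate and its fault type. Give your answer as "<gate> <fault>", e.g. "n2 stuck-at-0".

Fault-free values for test 1 (A=1, B=1, C=0): n1=1, n2=0, n3=0, n4=0, n5=0, n6=1, n7=1, giving Y=1. Observed 0.
Test 1: faults giving observed 0 are {n5 stuck-at-1, n6 stuck-at-0, n7 stuck-at-0}.
Test 2 (A=1, B=0, C=1): fault-free n1=1, n2=0, n3=1, n4=1, n5=1, n6=1, n7=0 → 0; observed 1. Eliminates n5 stuck-at-1, n7 stuck-at-0.
Only n6 stuck-at-0 is consistent with every test.

n6 stuck-at-0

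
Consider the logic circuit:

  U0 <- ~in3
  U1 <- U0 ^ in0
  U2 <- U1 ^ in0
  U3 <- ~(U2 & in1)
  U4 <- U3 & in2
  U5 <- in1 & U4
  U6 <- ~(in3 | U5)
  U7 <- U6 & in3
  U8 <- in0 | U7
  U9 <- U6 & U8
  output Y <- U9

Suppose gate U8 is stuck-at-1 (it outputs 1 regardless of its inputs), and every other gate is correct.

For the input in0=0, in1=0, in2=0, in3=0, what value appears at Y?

1

Propagate with U8 forced: U0=1, U1=1, U2=1, U3=1, U4=0, U5=0, U6=1, U7=0, U8=1 [stuck-at-1], U9=1.
So Y = 1. (Without the fault it would be 0.)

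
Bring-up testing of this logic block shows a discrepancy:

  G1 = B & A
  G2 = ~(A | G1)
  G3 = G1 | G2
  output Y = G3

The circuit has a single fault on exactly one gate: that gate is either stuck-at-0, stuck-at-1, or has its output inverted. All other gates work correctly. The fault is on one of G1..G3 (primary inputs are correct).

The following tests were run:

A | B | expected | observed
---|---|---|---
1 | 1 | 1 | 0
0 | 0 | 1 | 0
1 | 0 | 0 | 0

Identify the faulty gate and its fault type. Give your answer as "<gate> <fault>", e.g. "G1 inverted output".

Fault-free values for test 1 (A=1, B=1): G1=1, G2=0, G3=1, giving Y=1. Observed 0.
Test 1: faults giving observed 0 are {G1 stuck-at-0, G1 inverted output, G3 stuck-at-0, G3 inverted output}.
Test 2 (A=0, B=0): fault-free G1=0, G2=1, G3=1 → 1; observed 0. Eliminates G1 stuck-at-0, G1 inverted output.
Test 3 (A=1, B=0): fault-free G1=0, G2=0, G3=0 → 0; observed 0. Eliminates G3 inverted output.
Only G3 stuck-at-0 is consistent with every test.

G3 stuck-at-0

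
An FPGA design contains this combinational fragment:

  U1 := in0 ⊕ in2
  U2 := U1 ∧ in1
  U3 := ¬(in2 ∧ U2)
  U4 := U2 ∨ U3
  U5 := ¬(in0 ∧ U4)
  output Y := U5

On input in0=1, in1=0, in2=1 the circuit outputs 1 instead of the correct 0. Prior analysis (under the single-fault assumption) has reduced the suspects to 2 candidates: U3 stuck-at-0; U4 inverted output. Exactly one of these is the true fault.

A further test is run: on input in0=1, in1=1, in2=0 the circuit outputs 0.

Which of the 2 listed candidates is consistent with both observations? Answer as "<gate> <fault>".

Evaluate each candidate on input in0=1, in1=1, in2=0:
  U3 stuck-at-0: U1=1, U2=1, U3=0 [stuck-at-0], U4=1, U5=0 → 0 — matches
  U4 inverted output: U1=1, U2=1, U3=1, U4=0 [inverted output], U5=1 → 1 — eliminated
Only U3 stuck-at-0 reproduces the observed 0.

U3 stuck-at-0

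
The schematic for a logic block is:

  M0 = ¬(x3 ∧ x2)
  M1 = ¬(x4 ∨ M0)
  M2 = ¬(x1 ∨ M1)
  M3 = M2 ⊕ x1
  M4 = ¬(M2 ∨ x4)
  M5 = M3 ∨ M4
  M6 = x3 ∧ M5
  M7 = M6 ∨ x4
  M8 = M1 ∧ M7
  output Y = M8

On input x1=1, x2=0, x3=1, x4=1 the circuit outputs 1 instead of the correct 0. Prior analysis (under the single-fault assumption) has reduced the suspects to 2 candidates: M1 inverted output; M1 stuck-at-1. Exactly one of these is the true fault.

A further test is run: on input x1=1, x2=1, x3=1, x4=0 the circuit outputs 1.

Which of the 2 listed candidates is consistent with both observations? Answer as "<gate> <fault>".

Evaluate each candidate on input x1=1, x2=1, x3=1, x4=0:
  M1 inverted output: M0=0, M1=0 [inverted output], M2=0, M3=1, M4=1, M5=1, M6=1, M7=1, M8=0 → 0 — eliminated
  M1 stuck-at-1: M0=0, M1=1 [stuck-at-1], M2=0, M3=1, M4=1, M5=1, M6=1, M7=1, M8=1 → 1 — matches
Only M1 stuck-at-1 reproduces the observed 1.

M1 stuck-at-1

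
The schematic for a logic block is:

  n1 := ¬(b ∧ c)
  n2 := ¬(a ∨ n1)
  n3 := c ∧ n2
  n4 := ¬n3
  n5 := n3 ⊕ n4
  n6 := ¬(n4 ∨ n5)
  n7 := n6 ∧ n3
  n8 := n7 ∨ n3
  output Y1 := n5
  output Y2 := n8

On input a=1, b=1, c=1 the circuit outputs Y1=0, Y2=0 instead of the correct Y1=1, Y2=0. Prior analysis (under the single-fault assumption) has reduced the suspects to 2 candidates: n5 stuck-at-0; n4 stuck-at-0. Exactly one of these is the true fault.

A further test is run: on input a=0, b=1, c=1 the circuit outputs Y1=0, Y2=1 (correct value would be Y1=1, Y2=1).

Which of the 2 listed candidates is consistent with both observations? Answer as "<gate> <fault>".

Evaluate each candidate on input a=0, b=1, c=1:
  n5 stuck-at-0: n1=0, n2=1, n3=1, n4=0, n5=0 [stuck-at-0], n6=1, n7=1, n8=1 → Y1=0, Y2=1 — matches
  n4 stuck-at-0: n1=0, n2=1, n3=1, n4=0 [stuck-at-0], n5=1, n6=0, n7=0, n8=1 → Y1=1, Y2=1 — eliminated
Only n5 stuck-at-0 reproduces the observed Y1=0, Y2=1.

n5 stuck-at-0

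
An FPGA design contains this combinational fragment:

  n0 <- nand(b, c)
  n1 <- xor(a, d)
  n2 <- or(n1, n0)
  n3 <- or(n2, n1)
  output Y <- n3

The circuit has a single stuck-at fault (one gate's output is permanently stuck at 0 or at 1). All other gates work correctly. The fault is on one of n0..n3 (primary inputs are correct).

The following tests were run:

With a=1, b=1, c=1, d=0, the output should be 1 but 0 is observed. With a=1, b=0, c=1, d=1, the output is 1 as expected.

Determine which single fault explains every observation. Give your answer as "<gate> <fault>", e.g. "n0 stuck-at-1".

n1 stuck-at-0

Fault-free values for test 1 (a=1, b=1, c=1, d=0): n0=0, n1=1, n2=1, n3=1, giving Y=1. Observed 0.
Test 1: faults giving observed 0 are {n1 stuck-at-0, n3 stuck-at-0}.
Test 2 (a=1, b=0, c=1, d=1): fault-free n0=1, n1=0, n2=1, n3=1 → 1; observed 1. Eliminates n3 stuck-at-0.
Only n1 stuck-at-0 is consistent with every test.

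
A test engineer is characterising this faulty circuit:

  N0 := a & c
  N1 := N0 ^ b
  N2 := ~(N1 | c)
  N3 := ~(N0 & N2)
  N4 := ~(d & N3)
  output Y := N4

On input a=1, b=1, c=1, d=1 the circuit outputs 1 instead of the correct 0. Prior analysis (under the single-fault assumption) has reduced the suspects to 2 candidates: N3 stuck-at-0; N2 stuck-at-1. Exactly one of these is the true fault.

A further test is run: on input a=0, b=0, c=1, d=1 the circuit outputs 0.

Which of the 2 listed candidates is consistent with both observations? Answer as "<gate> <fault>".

N2 stuck-at-1

Evaluate each candidate on input a=0, b=0, c=1, d=1:
  N3 stuck-at-0: N0=0, N1=0, N2=0, N3=0 [stuck-at-0], N4=1 → 1 — eliminated
  N2 stuck-at-1: N0=0, N1=0, N2=1 [stuck-at-1], N3=1, N4=0 → 0 — matches
Only N2 stuck-at-1 reproduces the observed 0.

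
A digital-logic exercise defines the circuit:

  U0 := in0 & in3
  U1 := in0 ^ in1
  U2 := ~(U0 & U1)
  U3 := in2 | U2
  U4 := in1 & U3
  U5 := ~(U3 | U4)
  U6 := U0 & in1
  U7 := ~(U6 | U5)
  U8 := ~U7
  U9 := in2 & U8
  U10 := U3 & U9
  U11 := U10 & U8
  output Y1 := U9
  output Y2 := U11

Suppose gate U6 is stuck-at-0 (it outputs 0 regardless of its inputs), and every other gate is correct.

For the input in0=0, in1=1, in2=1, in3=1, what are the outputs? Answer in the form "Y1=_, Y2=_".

Propagate with U6 forced: U0=0, U1=1, U2=1, U3=1, U4=1, U5=0, U6=0 [stuck-at-0], U7=1, U8=0, U9=0, U10=0, U11=0.
So the outputs are Y1=0, Y2=0. (Same as the fault-free value — the fault is masked on this input.)

Y1=0, Y2=0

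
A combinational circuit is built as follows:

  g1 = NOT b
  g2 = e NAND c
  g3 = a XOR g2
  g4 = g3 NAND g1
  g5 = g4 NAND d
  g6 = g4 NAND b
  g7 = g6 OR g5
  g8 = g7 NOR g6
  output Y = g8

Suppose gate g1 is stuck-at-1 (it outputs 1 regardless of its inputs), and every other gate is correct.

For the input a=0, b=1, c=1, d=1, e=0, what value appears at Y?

Propagate with g1 forced: g1=1 [stuck-at-1], g2=1, g3=1, g4=0, g5=1, g6=1, g7=1, g8=0.
So Y = 0. (Without the fault it would be 1.)

0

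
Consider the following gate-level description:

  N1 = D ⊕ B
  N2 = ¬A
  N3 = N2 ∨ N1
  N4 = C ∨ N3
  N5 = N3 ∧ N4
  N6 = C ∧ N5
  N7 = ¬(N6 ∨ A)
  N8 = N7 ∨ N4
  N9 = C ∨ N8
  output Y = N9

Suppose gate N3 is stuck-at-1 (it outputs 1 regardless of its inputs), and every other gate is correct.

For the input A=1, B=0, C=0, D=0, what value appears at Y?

1

Propagate with N3 forced: N1=0, N2=0, N3=1 [stuck-at-1], N4=1, N5=1, N6=0, N7=0, N8=1, N9=1.
So Y = 1. (Without the fault it would be 0.)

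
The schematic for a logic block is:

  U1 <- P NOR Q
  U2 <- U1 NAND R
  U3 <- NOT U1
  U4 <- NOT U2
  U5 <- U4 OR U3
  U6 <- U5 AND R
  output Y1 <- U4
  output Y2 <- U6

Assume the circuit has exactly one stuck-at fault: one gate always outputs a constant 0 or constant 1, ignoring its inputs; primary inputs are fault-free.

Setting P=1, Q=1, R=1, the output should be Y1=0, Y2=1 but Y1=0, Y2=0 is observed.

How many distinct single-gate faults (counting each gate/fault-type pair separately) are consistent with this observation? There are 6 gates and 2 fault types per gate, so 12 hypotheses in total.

3

Fault-free: U1=0, U2=1, U3=1, U4=0, U5=1, U6=1 → Y1=0, Y2=1. Observed Y1=0, Y2=0.
  U1 stuck-at-0: output Y1=0, Y2=1 ✗
  U1 stuck-at-1: output Y1=1, Y2=1 ✗
  U2 stuck-at-0: output Y1=1, Y2=1 ✗
  U2 stuck-at-1: output Y1=0, Y2=1 ✗
  U3 stuck-at-0: output Y1=0, Y2=0 ✓
  U3 stuck-at-1: output Y1=0, Y2=1 ✗
  U4 stuck-at-0: output Y1=0, Y2=1 ✗
  U4 stuck-at-1: output Y1=1, Y2=1 ✗
  U5 stuck-at-0: output Y1=0, Y2=0 ✓
  U5 stuck-at-1: output Y1=0, Y2=1 ✗
  U6 stuck-at-0: output Y1=0, Y2=0 ✓
  U6 stuck-at-1: output Y1=0, Y2=1 ✗
Consistent faults: {U3 stuck-at-0, U5 stuck-at-0, U6 stuck-at-0} — 3 in all.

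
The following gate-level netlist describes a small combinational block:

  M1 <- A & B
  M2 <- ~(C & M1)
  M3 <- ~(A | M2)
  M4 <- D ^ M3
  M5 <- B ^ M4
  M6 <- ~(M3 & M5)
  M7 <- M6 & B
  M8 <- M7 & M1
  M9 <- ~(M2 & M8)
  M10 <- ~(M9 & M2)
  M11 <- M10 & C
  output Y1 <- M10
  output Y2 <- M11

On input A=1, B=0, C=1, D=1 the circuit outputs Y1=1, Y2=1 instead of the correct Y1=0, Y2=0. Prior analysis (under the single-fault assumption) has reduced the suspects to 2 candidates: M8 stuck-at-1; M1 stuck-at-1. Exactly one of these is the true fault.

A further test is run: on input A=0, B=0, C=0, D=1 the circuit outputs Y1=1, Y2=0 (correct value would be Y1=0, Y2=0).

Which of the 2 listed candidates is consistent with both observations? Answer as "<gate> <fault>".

M8 stuck-at-1

Evaluate each candidate on input A=0, B=0, C=0, D=1:
  M8 stuck-at-1: M1=0, M2=1, M3=0, M4=1, M5=1, M6=1, M7=0, M8=1 [stuck-at-1], M9=0, M10=1, M11=0 → Y1=1, Y2=0 — matches
  M1 stuck-at-1: M1=1 [stuck-at-1], M2=1, M3=0, M4=1, M5=1, M6=1, M7=0, M8=0, M9=1, M10=0, M11=0 → Y1=0, Y2=0 — eliminated
Only M8 stuck-at-1 reproduces the observed Y1=1, Y2=0.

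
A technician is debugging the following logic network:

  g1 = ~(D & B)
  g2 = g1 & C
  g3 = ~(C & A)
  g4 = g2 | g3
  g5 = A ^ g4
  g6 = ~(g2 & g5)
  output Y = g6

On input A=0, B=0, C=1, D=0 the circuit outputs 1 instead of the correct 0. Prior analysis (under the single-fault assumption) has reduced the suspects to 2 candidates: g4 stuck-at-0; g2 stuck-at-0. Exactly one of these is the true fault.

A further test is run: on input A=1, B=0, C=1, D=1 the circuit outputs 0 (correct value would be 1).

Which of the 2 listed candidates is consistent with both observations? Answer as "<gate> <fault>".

Evaluate each candidate on input A=1, B=0, C=1, D=1:
  g4 stuck-at-0: g1=1, g2=1, g3=0, g4=0 [stuck-at-0], g5=1, g6=0 → 0 — matches
  g2 stuck-at-0: g1=1, g2=0 [stuck-at-0], g3=0, g4=0, g5=1, g6=1 → 1 — eliminated
Only g4 stuck-at-0 reproduces the observed 0.

g4 stuck-at-0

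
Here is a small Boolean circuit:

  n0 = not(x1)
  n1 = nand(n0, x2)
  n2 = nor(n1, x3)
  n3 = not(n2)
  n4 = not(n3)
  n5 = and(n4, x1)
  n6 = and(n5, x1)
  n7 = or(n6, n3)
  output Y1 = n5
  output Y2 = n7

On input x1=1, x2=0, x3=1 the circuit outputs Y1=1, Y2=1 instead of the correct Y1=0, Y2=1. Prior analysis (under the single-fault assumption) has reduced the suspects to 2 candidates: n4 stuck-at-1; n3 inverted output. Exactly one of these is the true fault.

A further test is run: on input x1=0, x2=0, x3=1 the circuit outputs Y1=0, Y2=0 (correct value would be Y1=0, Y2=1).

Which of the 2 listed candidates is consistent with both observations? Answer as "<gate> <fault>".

Evaluate each candidate on input x1=0, x2=0, x3=1:
  n4 stuck-at-1: n0=1, n1=1, n2=0, n3=1, n4=1 [stuck-at-1], n5=0, n6=0, n7=1 → Y1=0, Y2=1 — eliminated
  n3 inverted output: n0=1, n1=1, n2=0, n3=0 [inverted output], n4=1, n5=0, n6=0, n7=0 → Y1=0, Y2=0 — matches
Only n3 inverted output reproduces the observed Y1=0, Y2=0.

n3 inverted output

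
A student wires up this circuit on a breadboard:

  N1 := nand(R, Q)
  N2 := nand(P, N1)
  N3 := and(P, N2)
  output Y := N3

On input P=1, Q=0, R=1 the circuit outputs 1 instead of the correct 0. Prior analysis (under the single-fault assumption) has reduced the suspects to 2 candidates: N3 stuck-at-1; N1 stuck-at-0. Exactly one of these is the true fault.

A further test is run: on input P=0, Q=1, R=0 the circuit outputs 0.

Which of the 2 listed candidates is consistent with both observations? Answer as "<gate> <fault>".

N1 stuck-at-0

Evaluate each candidate on input P=0, Q=1, R=0:
  N3 stuck-at-1: N1=1, N2=1, N3=1 [stuck-at-1] → 1 — eliminated
  N1 stuck-at-0: N1=0 [stuck-at-0], N2=1, N3=0 → 0 — matches
Only N1 stuck-at-0 reproduces the observed 0.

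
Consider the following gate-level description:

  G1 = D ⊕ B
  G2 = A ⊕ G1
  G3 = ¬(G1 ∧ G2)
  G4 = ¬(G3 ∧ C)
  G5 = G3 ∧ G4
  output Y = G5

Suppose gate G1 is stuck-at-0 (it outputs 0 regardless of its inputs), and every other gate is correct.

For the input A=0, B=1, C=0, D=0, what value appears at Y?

Propagate with G1 forced: G1=0 [stuck-at-0], G2=0, G3=1, G4=1, G5=1.
So Y = 1. (Without the fault it would be 0.)

1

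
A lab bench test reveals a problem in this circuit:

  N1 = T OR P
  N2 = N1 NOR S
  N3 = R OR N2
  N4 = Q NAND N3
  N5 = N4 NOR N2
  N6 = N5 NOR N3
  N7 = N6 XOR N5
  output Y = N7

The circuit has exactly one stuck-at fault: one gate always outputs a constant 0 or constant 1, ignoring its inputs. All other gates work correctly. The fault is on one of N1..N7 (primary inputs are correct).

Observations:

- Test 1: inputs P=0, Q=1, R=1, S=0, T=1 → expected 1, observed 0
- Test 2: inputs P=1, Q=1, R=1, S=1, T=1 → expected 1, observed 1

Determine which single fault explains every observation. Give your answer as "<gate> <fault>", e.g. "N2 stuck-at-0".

Fault-free values for test 1 (P=0, Q=1, R=1, S=0, T=1): N1=1, N2=0, N3=1, N4=0, N5=1, N6=0, N7=1, giving Y=1. Observed 0.
Test 1: faults giving observed 0 are {N1 stuck-at-0, N2 stuck-at-1, N4 stuck-at-1, N5 stuck-at-0, N6 stuck-at-1, N7 stuck-at-0}.
Test 2 (P=1, Q=1, R=1, S=1, T=1): fault-free N1=1, N2=0, N3=1, N4=0, N5=1, N6=0, N7=1 → 1; observed 1. Eliminates N2 stuck-at-1, N4 stuck-at-1, N5 stuck-at-0, N6 stuck-at-1, N7 stuck-at-0.
Only N1 stuck-at-0 is consistent with every test.

N1 stuck-at-0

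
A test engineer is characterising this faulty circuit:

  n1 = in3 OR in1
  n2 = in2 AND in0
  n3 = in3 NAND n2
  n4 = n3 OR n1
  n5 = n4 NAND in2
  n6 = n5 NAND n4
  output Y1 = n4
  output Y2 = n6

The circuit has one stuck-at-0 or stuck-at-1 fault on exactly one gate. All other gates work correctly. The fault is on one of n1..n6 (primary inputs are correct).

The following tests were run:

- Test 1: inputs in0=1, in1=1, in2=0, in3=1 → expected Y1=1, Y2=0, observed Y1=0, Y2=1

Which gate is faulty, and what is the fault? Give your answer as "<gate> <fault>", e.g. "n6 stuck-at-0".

Fault-free values for test 1 (in0=1, in1=1, in2=0, in3=1): n1=1, n2=0, n3=1, n4=1, n5=1, n6=0, giving Y1=1, Y2=0. Observed Y1=0, Y2=1.
Test 1: faults giving observed Y1=0, Y2=1 are {n4 stuck-at-0}.
Only n4 stuck-at-0 is consistent with every test.

n4 stuck-at-0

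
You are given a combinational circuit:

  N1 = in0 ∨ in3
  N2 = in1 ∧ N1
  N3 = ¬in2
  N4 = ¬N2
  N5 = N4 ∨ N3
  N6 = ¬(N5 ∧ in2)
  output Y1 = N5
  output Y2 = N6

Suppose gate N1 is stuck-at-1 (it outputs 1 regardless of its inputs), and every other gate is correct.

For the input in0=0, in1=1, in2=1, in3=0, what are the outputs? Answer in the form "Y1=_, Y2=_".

Y1=0, Y2=1

Propagate with N1 forced: N1=1 [stuck-at-1], N2=1, N3=0, N4=0, N5=0, N6=1.
So the outputs are Y1=0, Y2=1. (Without the fault they would be Y1=1, Y2=0.)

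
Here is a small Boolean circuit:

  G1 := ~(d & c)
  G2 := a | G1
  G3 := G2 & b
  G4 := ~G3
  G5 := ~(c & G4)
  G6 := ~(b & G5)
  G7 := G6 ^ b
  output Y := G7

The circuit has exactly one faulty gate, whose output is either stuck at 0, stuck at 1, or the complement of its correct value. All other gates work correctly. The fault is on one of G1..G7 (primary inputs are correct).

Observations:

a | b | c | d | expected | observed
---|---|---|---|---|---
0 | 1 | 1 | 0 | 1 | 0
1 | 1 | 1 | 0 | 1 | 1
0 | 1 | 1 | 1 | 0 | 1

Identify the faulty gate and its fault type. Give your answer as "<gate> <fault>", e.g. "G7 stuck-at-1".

Fault-free values for test 1 (a=0, b=1, c=1, d=0): G1=1, G2=1, G3=1, G4=0, G5=1, G6=0, G7=1, giving Y=1. Observed 0.
Test 1: faults giving observed 0 are {G1 stuck-at-0, G1 inverted output, G2 stuck-at-0, G2 inverted output, G3 stuck-at-0, G3 inverted output, G4 stuck-at-1, G4 inverted output, G5 stuck-at-0, G5 inverted output, G6 stuck-at-1, G6 inverted output, G7 stuck-at-0, G7 inverted output}.
Test 2 (a=1, b=1, c=1, d=0): fault-free G1=1, G2=1, G3=1, G4=0, G5=1, G6=0, G7=1 → 1; observed 1. Eliminates G2 stuck-at-0, G2 inverted output, G3 stuck-at-0, G3 inverted output, G4 stuck-at-1, G4 inverted output, G5 stuck-at-0, G5 inverted output, G6 stuck-at-1, G6 inverted output, G7 stuck-at-0, G7 inverted output.
Test 3 (a=0, b=1, c=1, d=1): fault-free G1=0, G2=0, G3=0, G4=1, G5=0, G6=1, G7=0 → 0; observed 1. Eliminates G1 stuck-at-0.
Only G1 inverted output is consistent with every test.

G1 inverted output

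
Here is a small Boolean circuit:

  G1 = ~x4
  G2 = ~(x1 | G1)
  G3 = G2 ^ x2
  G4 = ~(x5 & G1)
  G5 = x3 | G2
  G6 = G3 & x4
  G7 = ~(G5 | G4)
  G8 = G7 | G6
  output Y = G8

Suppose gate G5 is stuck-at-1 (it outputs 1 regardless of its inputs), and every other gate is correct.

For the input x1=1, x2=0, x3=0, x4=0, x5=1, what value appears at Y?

0

Propagate with G5 forced: G1=1, G2=0, G3=0, G4=0, G5=1 [stuck-at-1], G6=0, G7=0, G8=0.
So Y = 0. (Without the fault it would be 1.)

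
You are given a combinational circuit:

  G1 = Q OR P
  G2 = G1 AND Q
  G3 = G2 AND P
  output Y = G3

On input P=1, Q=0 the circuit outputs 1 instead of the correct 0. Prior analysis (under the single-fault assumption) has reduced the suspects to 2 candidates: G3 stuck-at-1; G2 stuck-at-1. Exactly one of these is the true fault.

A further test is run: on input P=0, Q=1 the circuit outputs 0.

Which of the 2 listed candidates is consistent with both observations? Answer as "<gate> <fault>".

Evaluate each candidate on input P=0, Q=1:
  G3 stuck-at-1: G1=1, G2=1, G3=1 [stuck-at-1] → 1 — eliminated
  G2 stuck-at-1: G1=1, G2=1 [stuck-at-1], G3=0 → 0 — matches
Only G2 stuck-at-1 reproduces the observed 0.

G2 stuck-at-1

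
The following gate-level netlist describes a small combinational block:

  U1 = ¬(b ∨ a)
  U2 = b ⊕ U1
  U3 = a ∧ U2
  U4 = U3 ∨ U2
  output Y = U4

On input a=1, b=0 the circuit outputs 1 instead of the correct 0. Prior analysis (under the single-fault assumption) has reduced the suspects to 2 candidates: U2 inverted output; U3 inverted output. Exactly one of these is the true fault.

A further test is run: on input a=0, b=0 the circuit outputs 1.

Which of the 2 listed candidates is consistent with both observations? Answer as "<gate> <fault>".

U3 inverted output

Evaluate each candidate on input a=0, b=0:
  U2 inverted output: U1=1, U2=0 [inverted output], U3=0, U4=0 → 0 — eliminated
  U3 inverted output: U1=1, U2=1, U3=1 [inverted output], U4=1 → 1 — matches
Only U3 inverted output reproduces the observed 1.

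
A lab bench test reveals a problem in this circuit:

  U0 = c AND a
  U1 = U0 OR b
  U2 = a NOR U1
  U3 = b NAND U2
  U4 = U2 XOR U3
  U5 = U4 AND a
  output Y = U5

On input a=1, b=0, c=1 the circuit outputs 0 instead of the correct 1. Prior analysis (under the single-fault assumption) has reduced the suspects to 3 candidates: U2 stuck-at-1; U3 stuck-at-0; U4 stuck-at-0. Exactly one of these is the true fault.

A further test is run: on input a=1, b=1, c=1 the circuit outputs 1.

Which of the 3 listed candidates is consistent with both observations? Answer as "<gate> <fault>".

U2 stuck-at-1

Evaluate each candidate on input a=1, b=1, c=1:
  U2 stuck-at-1: U0=1, U1=1, U2=1 [stuck-at-1], U3=0, U4=1, U5=1 → 1 — matches
  U3 stuck-at-0: U0=1, U1=1, U2=0, U3=0 [stuck-at-0], U4=0, U5=0 → 0 — eliminated
  U4 stuck-at-0: U0=1, U1=1, U2=0, U3=1, U4=0 [stuck-at-0], U5=0 → 0 — eliminated
Only U2 stuck-at-1 reproduces the observed 1.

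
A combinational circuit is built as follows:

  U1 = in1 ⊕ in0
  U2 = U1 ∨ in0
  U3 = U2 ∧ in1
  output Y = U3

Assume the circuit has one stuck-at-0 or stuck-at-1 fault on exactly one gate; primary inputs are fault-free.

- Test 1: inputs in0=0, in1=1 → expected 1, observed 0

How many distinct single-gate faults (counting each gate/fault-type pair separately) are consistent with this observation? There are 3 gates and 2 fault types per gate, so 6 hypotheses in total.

3

Fault-free: U1=1, U2=1, U3=1 → 1. Observed 0.
  U1 stuck-at-0: output 0 ✓
  U1 stuck-at-1: output 1 ✗
  U2 stuck-at-0: output 0 ✓
  U2 stuck-at-1: output 1 ✗
  U3 stuck-at-0: output 0 ✓
  U3 stuck-at-1: output 1 ✗
Consistent faults: {U1 stuck-at-0, U2 stuck-at-0, U3 stuck-at-0} — 3 in all.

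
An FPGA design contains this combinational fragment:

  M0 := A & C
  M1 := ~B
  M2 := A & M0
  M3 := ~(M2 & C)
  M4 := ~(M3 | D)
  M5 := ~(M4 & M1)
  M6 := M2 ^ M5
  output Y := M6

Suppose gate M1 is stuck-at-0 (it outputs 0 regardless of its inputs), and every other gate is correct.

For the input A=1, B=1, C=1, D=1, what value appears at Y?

0

Propagate with M1 forced: M0=1, M1=0 [stuck-at-0], M2=1, M3=0, M4=0, M5=1, M6=0.
So Y = 0. (Same as the fault-free value — the fault is masked on this input.)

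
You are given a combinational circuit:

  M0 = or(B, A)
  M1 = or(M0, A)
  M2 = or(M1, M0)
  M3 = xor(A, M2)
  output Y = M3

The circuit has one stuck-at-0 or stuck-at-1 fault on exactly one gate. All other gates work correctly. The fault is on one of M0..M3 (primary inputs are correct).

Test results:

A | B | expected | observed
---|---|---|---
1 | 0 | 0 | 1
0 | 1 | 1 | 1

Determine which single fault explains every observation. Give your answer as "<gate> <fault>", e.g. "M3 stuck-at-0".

Fault-free values for test 1 (A=1, B=0): M0=1, M1=1, M2=1, M3=0, giving Y=0. Observed 1.
Test 1: faults giving observed 1 are {M2 stuck-at-0, M3 stuck-at-1}.
Test 2 (A=0, B=1): fault-free M0=1, M1=1, M2=1, M3=1 → 1; observed 1. Eliminates M2 stuck-at-0.
Only M3 stuck-at-1 is consistent with every test.

M3 stuck-at-1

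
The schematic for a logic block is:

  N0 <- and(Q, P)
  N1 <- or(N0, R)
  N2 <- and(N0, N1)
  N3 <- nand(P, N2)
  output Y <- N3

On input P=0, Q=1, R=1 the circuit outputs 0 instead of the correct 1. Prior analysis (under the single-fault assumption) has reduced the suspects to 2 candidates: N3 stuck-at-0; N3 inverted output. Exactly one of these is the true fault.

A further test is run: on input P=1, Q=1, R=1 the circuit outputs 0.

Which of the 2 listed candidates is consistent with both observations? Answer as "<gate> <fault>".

N3 stuck-at-0

Evaluate each candidate on input P=1, Q=1, R=1:
  N3 stuck-at-0: N0=1, N1=1, N2=1, N3=0 [stuck-at-0] → 0 — matches
  N3 inverted output: N0=1, N1=1, N2=1, N3=1 [inverted output] → 1 — eliminated
Only N3 stuck-at-0 reproduces the observed 0.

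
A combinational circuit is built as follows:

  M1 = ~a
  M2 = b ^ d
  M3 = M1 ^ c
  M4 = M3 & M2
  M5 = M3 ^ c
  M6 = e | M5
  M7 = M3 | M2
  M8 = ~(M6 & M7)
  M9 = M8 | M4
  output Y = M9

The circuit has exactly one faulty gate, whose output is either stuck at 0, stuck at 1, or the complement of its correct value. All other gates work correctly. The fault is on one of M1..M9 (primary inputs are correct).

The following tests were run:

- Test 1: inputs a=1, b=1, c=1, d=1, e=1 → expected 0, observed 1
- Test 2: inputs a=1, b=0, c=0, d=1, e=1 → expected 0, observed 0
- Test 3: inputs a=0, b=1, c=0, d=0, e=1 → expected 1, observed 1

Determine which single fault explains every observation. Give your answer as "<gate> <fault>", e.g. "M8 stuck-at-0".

Fault-free values for test 1 (a=1, b=1, c=1, d=1, e=1): M1=0, M2=0, M3=1, M4=0, M5=0, M6=1, M7=1, M8=0, M9=0, giving Y=0. Observed 1.
Test 1: faults giving observed 1 are {M1 stuck-at-1, M1 inverted output, M2 stuck-at-1, M2 inverted output, M3 stuck-at-0, M3 inverted output, M4 stuck-at-1, M4 inverted output, M6 stuck-at-0, M6 inverted output, M7 stuck-at-0, M7 inverted output, M8 stuck-at-1, M8 inverted output, M9 stuck-at-1, M9 inverted output}.
Test 2 (a=1, b=0, c=0, d=1, e=1): fault-free M1=0, M2=1, M3=0, M4=0, M5=0, M6=1, M7=1, M8=0, M9=0 → 0; observed 0. Eliminates M1 stuck-at-1, M1 inverted output, M2 inverted output, M3 inverted output, M4 stuck-at-1, M4 inverted output, M6 stuck-at-0, M6 inverted output, M7 stuck-at-0, M7 inverted output, M8 stuck-at-1, M8 inverted output, M9 stuck-at-1, M9 inverted output.
Test 3 (a=0, b=1, c=0, d=0, e=1): fault-free M1=1, M2=1, M3=1, M4=1, M5=1, M6=1, M7=1, M8=0, M9=1 → 1; observed 1. Eliminates M3 stuck-at-0.
Only M2 stuck-at-1 is consistent with every test.

M2 stuck-at-1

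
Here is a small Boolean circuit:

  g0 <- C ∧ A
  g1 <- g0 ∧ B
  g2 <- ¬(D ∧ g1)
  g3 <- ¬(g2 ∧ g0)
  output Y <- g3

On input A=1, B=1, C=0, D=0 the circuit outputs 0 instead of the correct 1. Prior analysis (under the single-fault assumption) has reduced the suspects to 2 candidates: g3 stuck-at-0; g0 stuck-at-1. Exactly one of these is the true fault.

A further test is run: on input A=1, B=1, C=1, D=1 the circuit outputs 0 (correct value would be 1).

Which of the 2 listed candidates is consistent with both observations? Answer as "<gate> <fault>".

Evaluate each candidate on input A=1, B=1, C=1, D=1:
  g3 stuck-at-0: g0=1, g1=1, g2=0, g3=0 [stuck-at-0] → 0 — matches
  g0 stuck-at-1: g0=1 [stuck-at-1], g1=1, g2=0, g3=1 → 1 — eliminated
Only g3 stuck-at-0 reproduces the observed 0.

g3 stuck-at-0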